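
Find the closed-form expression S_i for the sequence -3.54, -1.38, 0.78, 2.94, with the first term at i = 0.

Check differences: -1.38 - -3.54 = 2.16
0.78 - -1.38 = 2.16
Common difference d = 2.16.
First term a = -3.54.
Formula: S_i = -3.54 + 2.16*i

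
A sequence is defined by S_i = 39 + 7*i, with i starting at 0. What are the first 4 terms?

This is an arithmetic sequence.
i=0: S_0 = 39 + 7*0 = 39
i=1: S_1 = 39 + 7*1 = 46
i=2: S_2 = 39 + 7*2 = 53
i=3: S_3 = 39 + 7*3 = 60
The first 4 terms are: [39, 46, 53, 60]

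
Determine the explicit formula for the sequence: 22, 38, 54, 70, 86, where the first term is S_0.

Check differences: 38 - 22 = 16
54 - 38 = 16
Common difference d = 16.
First term a = 22.
Formula: S_i = 22 + 16*i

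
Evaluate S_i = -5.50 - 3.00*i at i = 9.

S_9 = -5.5 + -3.0*9 = -5.5 + -27.0 = -32.5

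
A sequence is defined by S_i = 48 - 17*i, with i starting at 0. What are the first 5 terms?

This is an arithmetic sequence.
i=0: S_0 = 48 + -17*0 = 48
i=1: S_1 = 48 + -17*1 = 31
i=2: S_2 = 48 + -17*2 = 14
i=3: S_3 = 48 + -17*3 = -3
i=4: S_4 = 48 + -17*4 = -20
The first 5 terms are: [48, 31, 14, -3, -20]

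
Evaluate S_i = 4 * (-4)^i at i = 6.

S_6 = 4 * (-4)^6 = 4 * 4096 = 16384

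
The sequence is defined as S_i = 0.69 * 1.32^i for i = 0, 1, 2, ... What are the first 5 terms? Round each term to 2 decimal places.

This is a geometric sequence.
i=0: S_0 = 0.69 * 1.32^0 = 0.69
i=1: S_1 = 0.69 * 1.32^1 ≈ 0.91
i=2: S_2 = 0.69 * 1.32^2 ≈ 1.2
i=3: S_3 = 0.69 * 1.32^3 ≈ 1.59
i=4: S_4 = 0.69 * 1.32^4 ≈ 2.09
The first 5 terms are: [0.69, 0.91, 1.2, 1.59, 2.09]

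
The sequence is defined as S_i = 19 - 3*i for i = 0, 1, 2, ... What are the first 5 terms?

This is an arithmetic sequence.
i=0: S_0 = 19 + -3*0 = 19
i=1: S_1 = 19 + -3*1 = 16
i=2: S_2 = 19 + -3*2 = 13
i=3: S_3 = 19 + -3*3 = 10
i=4: S_4 = 19 + -3*4 = 7
The first 5 terms are: [19, 16, 13, 10, 7]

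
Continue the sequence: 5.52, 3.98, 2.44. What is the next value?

Differences: 3.98 - 5.52 = -1.54
This is an arithmetic sequence with common difference d = -1.54.
Next term = 2.44 + -1.54 = 0.9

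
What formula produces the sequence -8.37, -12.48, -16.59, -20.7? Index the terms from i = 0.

Check differences: -12.48 - -8.37 = -4.11
-16.59 - -12.48 = -4.11
Common difference d = -4.11.
First term a = -8.37.
Formula: S_i = -8.37 - 4.11*i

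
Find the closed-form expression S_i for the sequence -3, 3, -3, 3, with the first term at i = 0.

Check ratios: 3 / -3 = -1.0
Common ratio r = -1.
First term a = -3.
Formula: S_i = -3 * (-1)^i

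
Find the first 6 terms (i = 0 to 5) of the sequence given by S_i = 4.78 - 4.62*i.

This is an arithmetic sequence.
i=0: S_0 = 4.78 + -4.62*0 = 4.78
i=1: S_1 = 4.78 + -4.62*1 = 0.16
i=2: S_2 = 4.78 + -4.62*2 = -4.46
i=3: S_3 = 4.78 + -4.62*3 = -9.08
i=4: S_4 = 4.78 + -4.62*4 = -13.7
i=5: S_5 = 4.78 + -4.62*5 = -18.32
The first 6 terms are: [4.78, 0.16, -4.46, -9.08, -13.7, -18.32]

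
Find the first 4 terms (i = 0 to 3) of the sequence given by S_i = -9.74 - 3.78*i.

This is an arithmetic sequence.
i=0: S_0 = -9.74 + -3.78*0 = -9.74
i=1: S_1 = -9.74 + -3.78*1 = -13.52
i=2: S_2 = -9.74 + -3.78*2 = -17.3
i=3: S_3 = -9.74 + -3.78*3 = -21.08
The first 4 terms are: [-9.74, -13.52, -17.3, -21.08]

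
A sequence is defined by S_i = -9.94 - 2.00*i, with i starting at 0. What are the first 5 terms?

This is an arithmetic sequence.
i=0: S_0 = -9.94 + -2.0*0 = -9.94
i=1: S_1 = -9.94 + -2.0*1 = -11.94
i=2: S_2 = -9.94 + -2.0*2 = -13.94
i=3: S_3 = -9.94 + -2.0*3 = -15.94
i=4: S_4 = -9.94 + -2.0*4 = -17.94
The first 5 terms are: [-9.94, -11.94, -13.94, -15.94, -17.94]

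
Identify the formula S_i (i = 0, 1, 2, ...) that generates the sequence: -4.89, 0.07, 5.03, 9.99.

Check differences: 0.07 - -4.89 = 4.96
5.03 - 0.07 = 4.96
Common difference d = 4.96.
First term a = -4.89.
Formula: S_i = -4.89 + 4.96*i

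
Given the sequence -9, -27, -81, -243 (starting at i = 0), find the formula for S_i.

Check ratios: -27 / -9 = 3.0
Common ratio r = 3.
First term a = -9.
Formula: S_i = -9 * 3^i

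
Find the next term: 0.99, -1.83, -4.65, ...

Differences: -1.83 - 0.99 = -2.82
This is an arithmetic sequence with common difference d = -2.82.
Next term = -4.65 + -2.82 = -7.47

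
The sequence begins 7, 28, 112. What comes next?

Ratios: 28 / 7 = 4.0
This is a geometric sequence with common ratio r = 4.
Next term = 112 * 4 = 448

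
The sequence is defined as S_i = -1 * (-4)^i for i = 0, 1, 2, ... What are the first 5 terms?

This is a geometric sequence.
i=0: S_0 = -1 * (-4)^0 = -1
i=1: S_1 = -1 * (-4)^1 = 4
i=2: S_2 = -1 * (-4)^2 = -16
i=3: S_3 = -1 * (-4)^3 = 64
i=4: S_4 = -1 * (-4)^4 = -256
The first 5 terms are: [-1, 4, -16, 64, -256]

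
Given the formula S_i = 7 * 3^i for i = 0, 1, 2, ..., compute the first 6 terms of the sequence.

This is a geometric sequence.
i=0: S_0 = 7 * 3^0 = 7
i=1: S_1 = 7 * 3^1 = 21
i=2: S_2 = 7 * 3^2 = 63
i=3: S_3 = 7 * 3^3 = 189
i=4: S_4 = 7 * 3^4 = 567
i=5: S_5 = 7 * 3^5 = 1701
The first 6 terms are: [7, 21, 63, 189, 567, 1701]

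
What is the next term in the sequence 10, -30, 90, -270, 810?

Ratios: -30 / 10 = -3.0
This is a geometric sequence with common ratio r = -3.
Next term = 810 * -3 = -2430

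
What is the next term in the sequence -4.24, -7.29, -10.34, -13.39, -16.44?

Differences: -7.29 - -4.24 = -3.05
This is an arithmetic sequence with common difference d = -3.05.
Next term = -16.44 + -3.05 = -19.49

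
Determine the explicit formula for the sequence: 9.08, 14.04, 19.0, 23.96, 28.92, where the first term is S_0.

Check differences: 14.04 - 9.08 = 4.96
19.0 - 14.04 = 4.96
Common difference d = 4.96.
First term a = 9.08.
Formula: S_i = 9.08 + 4.96*i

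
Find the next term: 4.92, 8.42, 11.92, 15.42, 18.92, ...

Differences: 8.42 - 4.92 = 3.5
This is an arithmetic sequence with common difference d = 3.5.
Next term = 18.92 + 3.5 = 22.42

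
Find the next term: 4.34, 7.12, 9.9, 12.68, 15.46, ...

Differences: 7.12 - 4.34 = 2.78
This is an arithmetic sequence with common difference d = 2.78.
Next term = 15.46 + 2.78 = 18.24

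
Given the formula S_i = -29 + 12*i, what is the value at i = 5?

S_5 = -29 + 12*5 = -29 + 60 = 31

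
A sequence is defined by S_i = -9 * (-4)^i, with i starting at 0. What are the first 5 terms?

This is a geometric sequence.
i=0: S_0 = -9 * (-4)^0 = -9
i=1: S_1 = -9 * (-4)^1 = 36
i=2: S_2 = -9 * (-4)^2 = -144
i=3: S_3 = -9 * (-4)^3 = 576
i=4: S_4 = -9 * (-4)^4 = -2304
The first 5 terms are: [-9, 36, -144, 576, -2304]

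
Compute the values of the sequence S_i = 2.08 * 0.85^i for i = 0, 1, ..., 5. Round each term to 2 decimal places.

This is a geometric sequence.
i=0: S_0 = 2.08 * 0.85^0 = 2.08
i=1: S_1 = 2.08 * 0.85^1 ≈ 1.77
i=2: S_2 = 2.08 * 0.85^2 ≈ 1.5
i=3: S_3 = 2.08 * 0.85^3 ≈ 1.28
i=4: S_4 = 2.08 * 0.85^4 ≈ 1.09
i=5: S_5 = 2.08 * 0.85^5 ≈ 0.92
The first 6 terms are: [2.08, 1.77, 1.5, 1.28, 1.09, 0.92]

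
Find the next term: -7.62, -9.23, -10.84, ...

Differences: -9.23 - -7.62 = -1.61
This is an arithmetic sequence with common difference d = -1.61.
Next term = -10.84 + -1.61 = -12.45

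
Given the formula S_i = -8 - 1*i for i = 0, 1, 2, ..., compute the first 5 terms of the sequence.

This is an arithmetic sequence.
i=0: S_0 = -8 + -1*0 = -8
i=1: S_1 = -8 + -1*1 = -9
i=2: S_2 = -8 + -1*2 = -10
i=3: S_3 = -8 + -1*3 = -11
i=4: S_4 = -8 + -1*4 = -12
The first 5 terms are: [-8, -9, -10, -11, -12]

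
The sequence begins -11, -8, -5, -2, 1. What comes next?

Differences: -8 - -11 = 3
This is an arithmetic sequence with common difference d = 3.
Next term = 1 + 3 = 4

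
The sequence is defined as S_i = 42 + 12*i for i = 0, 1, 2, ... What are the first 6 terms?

This is an arithmetic sequence.
i=0: S_0 = 42 + 12*0 = 42
i=1: S_1 = 42 + 12*1 = 54
i=2: S_2 = 42 + 12*2 = 66
i=3: S_3 = 42 + 12*3 = 78
i=4: S_4 = 42 + 12*4 = 90
i=5: S_5 = 42 + 12*5 = 102
The first 6 terms are: [42, 54, 66, 78, 90, 102]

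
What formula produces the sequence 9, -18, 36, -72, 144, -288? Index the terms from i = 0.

Check ratios: -18 / 9 = -2.0
Common ratio r = -2.
First term a = 9.
Formula: S_i = 9 * (-2)^i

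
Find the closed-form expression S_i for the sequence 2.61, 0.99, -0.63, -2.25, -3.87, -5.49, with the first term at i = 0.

Check differences: 0.99 - 2.61 = -1.62
-0.63 - 0.99 = -1.62
Common difference d = -1.62.
First term a = 2.61.
Formula: S_i = 2.61 - 1.62*i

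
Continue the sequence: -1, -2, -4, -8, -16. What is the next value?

Ratios: -2 / -1 = 2.0
This is a geometric sequence with common ratio r = 2.
Next term = -16 * 2 = -32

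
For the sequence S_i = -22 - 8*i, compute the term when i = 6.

S_6 = -22 + -8*6 = -22 + -48 = -70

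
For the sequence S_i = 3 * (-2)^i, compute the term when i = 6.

S_6 = 3 * (-2)^6 = 3 * 64 = 192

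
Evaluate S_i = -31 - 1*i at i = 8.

S_8 = -31 + -1*8 = -31 + -8 = -39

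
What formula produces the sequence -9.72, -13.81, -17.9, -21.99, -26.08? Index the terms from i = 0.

Check differences: -13.81 - -9.72 = -4.09
-17.9 - -13.81 = -4.09
Common difference d = -4.09.
First term a = -9.72.
Formula: S_i = -9.72 - 4.09*i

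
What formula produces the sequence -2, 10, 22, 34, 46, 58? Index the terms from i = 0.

Check differences: 10 - -2 = 12
22 - 10 = 12
Common difference d = 12.
First term a = -2.
Formula: S_i = -2 + 12*i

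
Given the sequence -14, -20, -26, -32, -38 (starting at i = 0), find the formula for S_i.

Check differences: -20 - -14 = -6
-26 - -20 = -6
Common difference d = -6.
First term a = -14.
Formula: S_i = -14 - 6*i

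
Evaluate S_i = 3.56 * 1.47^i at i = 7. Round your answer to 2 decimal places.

S_7 = 3.56 * 1.47^7 ≈ 3.56 * 14.8327 ≈ 52.8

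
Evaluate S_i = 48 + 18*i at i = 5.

S_5 = 48 + 18*5 = 48 + 90 = 138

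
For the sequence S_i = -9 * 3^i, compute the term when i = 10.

S_10 = -9 * 3^10 = -9 * 59049 = -531441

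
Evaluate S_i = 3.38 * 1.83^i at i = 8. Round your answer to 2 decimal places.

S_8 = 3.38 * 1.83^8 ≈ 3.38 * 125.7792 ≈ 425.13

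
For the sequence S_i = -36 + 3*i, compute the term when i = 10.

S_10 = -36 + 3*10 = -36 + 30 = -6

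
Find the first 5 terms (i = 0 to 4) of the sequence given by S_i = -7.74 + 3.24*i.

This is an arithmetic sequence.
i=0: S_0 = -7.74 + 3.24*0 = -7.74
i=1: S_1 = -7.74 + 3.24*1 = -4.5
i=2: S_2 = -7.74 + 3.24*2 = -1.26
i=3: S_3 = -7.74 + 3.24*3 = 1.98
i=4: S_4 = -7.74 + 3.24*4 = 5.22
The first 5 terms are: [-7.74, -4.5, -1.26, 1.98, 5.22]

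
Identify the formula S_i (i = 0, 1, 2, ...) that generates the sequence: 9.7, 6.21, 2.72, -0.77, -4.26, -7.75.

Check differences: 6.21 - 9.7 = -3.49
2.72 - 6.21 = -3.49
Common difference d = -3.49.
First term a = 9.7.
Formula: S_i = 9.70 - 3.49*i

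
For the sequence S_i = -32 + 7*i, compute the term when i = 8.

S_8 = -32 + 7*8 = -32 + 56 = 24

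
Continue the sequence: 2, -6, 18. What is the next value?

Ratios: -6 / 2 = -3.0
This is a geometric sequence with common ratio r = -3.
Next term = 18 * -3 = -54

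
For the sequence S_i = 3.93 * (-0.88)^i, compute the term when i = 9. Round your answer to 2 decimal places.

S_9 = 3.93 * (-0.88)^9 ≈ 3.93 * -0.3165 ≈ -1.24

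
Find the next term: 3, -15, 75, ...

Ratios: -15 / 3 = -5.0
This is a geometric sequence with common ratio r = -5.
Next term = 75 * -5 = -375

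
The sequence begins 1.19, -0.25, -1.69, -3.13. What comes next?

Differences: -0.25 - 1.19 = -1.44
This is an arithmetic sequence with common difference d = -1.44.
Next term = -3.13 + -1.44 = -4.57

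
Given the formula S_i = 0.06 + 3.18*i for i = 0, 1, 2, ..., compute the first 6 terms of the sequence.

This is an arithmetic sequence.
i=0: S_0 = 0.06 + 3.18*0 = 0.06
i=1: S_1 = 0.06 + 3.18*1 = 3.24
i=2: S_2 = 0.06 + 3.18*2 = 6.42
i=3: S_3 = 0.06 + 3.18*3 = 9.6
i=4: S_4 = 0.06 + 3.18*4 = 12.78
i=5: S_5 = 0.06 + 3.18*5 = 15.96
The first 6 terms are: [0.06, 3.24, 6.42, 9.6, 12.78, 15.96]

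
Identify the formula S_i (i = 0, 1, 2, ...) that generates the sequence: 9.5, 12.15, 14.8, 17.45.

Check differences: 12.15 - 9.5 = 2.65
14.8 - 12.15 = 2.65
Common difference d = 2.65.
First term a = 9.5.
Formula: S_i = 9.50 + 2.65*i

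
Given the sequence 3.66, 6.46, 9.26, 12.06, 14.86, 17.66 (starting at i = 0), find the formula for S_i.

Check differences: 6.46 - 3.66 = 2.8
9.26 - 6.46 = 2.8
Common difference d = 2.8.
First term a = 3.66.
Formula: S_i = 3.66 + 2.80*i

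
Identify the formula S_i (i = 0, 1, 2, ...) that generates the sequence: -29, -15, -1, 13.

Check differences: -15 - -29 = 14
-1 - -15 = 14
Common difference d = 14.
First term a = -29.
Formula: S_i = -29 + 14*i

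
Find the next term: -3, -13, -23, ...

Differences: -13 - -3 = -10
This is an arithmetic sequence with common difference d = -10.
Next term = -23 + -10 = -33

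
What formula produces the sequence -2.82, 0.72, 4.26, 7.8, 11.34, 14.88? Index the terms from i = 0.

Check differences: 0.72 - -2.82 = 3.54
4.26 - 0.72 = 3.54
Common difference d = 3.54.
First term a = -2.82.
Formula: S_i = -2.82 + 3.54*i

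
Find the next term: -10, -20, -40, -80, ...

Ratios: -20 / -10 = 2.0
This is a geometric sequence with common ratio r = 2.
Next term = -80 * 2 = -160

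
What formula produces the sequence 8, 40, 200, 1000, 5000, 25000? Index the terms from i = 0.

Check ratios: 40 / 8 = 5.0
Common ratio r = 5.
First term a = 8.
Formula: S_i = 8 * 5^i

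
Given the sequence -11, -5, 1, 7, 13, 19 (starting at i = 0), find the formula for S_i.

Check differences: -5 - -11 = 6
1 - -5 = 6
Common difference d = 6.
First term a = -11.
Formula: S_i = -11 + 6*i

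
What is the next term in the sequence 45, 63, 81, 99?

Differences: 63 - 45 = 18
This is an arithmetic sequence with common difference d = 18.
Next term = 99 + 18 = 117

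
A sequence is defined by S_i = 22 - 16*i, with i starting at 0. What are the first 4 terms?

This is an arithmetic sequence.
i=0: S_0 = 22 + -16*0 = 22
i=1: S_1 = 22 + -16*1 = 6
i=2: S_2 = 22 + -16*2 = -10
i=3: S_3 = 22 + -16*3 = -26
The first 4 terms are: [22, 6, -10, -26]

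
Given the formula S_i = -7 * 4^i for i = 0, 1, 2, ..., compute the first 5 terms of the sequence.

This is a geometric sequence.
i=0: S_0 = -7 * 4^0 = -7
i=1: S_1 = -7 * 4^1 = -28
i=2: S_2 = -7 * 4^2 = -112
i=3: S_3 = -7 * 4^3 = -448
i=4: S_4 = -7 * 4^4 = -1792
The first 5 terms are: [-7, -28, -112, -448, -1792]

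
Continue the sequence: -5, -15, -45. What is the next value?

Ratios: -15 / -5 = 3.0
This is a geometric sequence with common ratio r = 3.
Next term = -45 * 3 = -135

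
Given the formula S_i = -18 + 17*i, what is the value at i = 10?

S_10 = -18 + 17*10 = -18 + 170 = 152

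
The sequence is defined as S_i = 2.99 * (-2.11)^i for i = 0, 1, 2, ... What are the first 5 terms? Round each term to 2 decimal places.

This is a geometric sequence.
i=0: S_0 = 2.99 * (-2.11)^0 = 2.99
i=1: S_1 = 2.99 * (-2.11)^1 ≈ -6.31
i=2: S_2 = 2.99 * (-2.11)^2 ≈ 13.31
i=3: S_3 = 2.99 * (-2.11)^3 ≈ -28.09
i=4: S_4 = 2.99 * (-2.11)^4 ≈ 59.27
The first 5 terms are: [2.99, -6.31, 13.31, -28.09, 59.27]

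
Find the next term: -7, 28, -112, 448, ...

Ratios: 28 / -7 = -4.0
This is a geometric sequence with common ratio r = -4.
Next term = 448 * -4 = -1792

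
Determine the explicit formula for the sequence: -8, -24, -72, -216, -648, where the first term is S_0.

Check ratios: -24 / -8 = 3.0
Common ratio r = 3.
First term a = -8.
Formula: S_i = -8 * 3^i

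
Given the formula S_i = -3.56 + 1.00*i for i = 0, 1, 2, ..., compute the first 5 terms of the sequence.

This is an arithmetic sequence.
i=0: S_0 = -3.56 + 1.0*0 = -3.56
i=1: S_1 = -3.56 + 1.0*1 = -2.56
i=2: S_2 = -3.56 + 1.0*2 = -1.56
i=3: S_3 = -3.56 + 1.0*3 = -0.56
i=4: S_4 = -3.56 + 1.0*4 = 0.44
The first 5 terms are: [-3.56, -2.56, -1.56, -0.56, 0.44]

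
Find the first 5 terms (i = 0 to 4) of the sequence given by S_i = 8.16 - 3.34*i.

This is an arithmetic sequence.
i=0: S_0 = 8.16 + -3.34*0 = 8.16
i=1: S_1 = 8.16 + -3.34*1 = 4.82
i=2: S_2 = 8.16 + -3.34*2 = 1.48
i=3: S_3 = 8.16 + -3.34*3 = -1.86
i=4: S_4 = 8.16 + -3.34*4 = -5.2
The first 5 terms are: [8.16, 4.82, 1.48, -1.86, -5.2]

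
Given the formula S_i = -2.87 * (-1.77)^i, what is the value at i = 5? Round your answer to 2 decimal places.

S_5 = -2.87 * (-1.77)^5 ≈ -2.87 * -17.3727 ≈ 49.86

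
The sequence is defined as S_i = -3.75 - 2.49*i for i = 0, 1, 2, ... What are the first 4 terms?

This is an arithmetic sequence.
i=0: S_0 = -3.75 + -2.49*0 = -3.75
i=1: S_1 = -3.75 + -2.49*1 = -6.24
i=2: S_2 = -3.75 + -2.49*2 = -8.73
i=3: S_3 = -3.75 + -2.49*3 = -11.22
The first 4 terms are: [-3.75, -6.24, -8.73, -11.22]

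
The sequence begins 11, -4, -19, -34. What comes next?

Differences: -4 - 11 = -15
This is an arithmetic sequence with common difference d = -15.
Next term = -34 + -15 = -49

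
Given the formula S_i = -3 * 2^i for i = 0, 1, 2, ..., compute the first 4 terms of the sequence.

This is a geometric sequence.
i=0: S_0 = -3 * 2^0 = -3
i=1: S_1 = -3 * 2^1 = -6
i=2: S_2 = -3 * 2^2 = -12
i=3: S_3 = -3 * 2^3 = -24
The first 4 terms are: [-3, -6, -12, -24]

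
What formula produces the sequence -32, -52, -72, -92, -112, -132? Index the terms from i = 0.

Check differences: -52 - -32 = -20
-72 - -52 = -20
Common difference d = -20.
First term a = -32.
Formula: S_i = -32 - 20*i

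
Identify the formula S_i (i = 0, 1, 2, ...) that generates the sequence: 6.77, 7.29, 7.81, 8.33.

Check differences: 7.29 - 6.77 = 0.52
7.81 - 7.29 = 0.52
Common difference d = 0.52.
First term a = 6.77.
Formula: S_i = 6.77 + 0.52*i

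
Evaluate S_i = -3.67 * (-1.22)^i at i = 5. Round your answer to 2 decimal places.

S_5 = -3.67 * (-1.22)^5 ≈ -3.67 * -2.7027 ≈ 9.92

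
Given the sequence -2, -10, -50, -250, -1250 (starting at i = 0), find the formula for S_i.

Check ratios: -10 / -2 = 5.0
Common ratio r = 5.
First term a = -2.
Formula: S_i = -2 * 5^i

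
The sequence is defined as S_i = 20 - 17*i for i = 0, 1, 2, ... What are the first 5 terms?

This is an arithmetic sequence.
i=0: S_0 = 20 + -17*0 = 20
i=1: S_1 = 20 + -17*1 = 3
i=2: S_2 = 20 + -17*2 = -14
i=3: S_3 = 20 + -17*3 = -31
i=4: S_4 = 20 + -17*4 = -48
The first 5 terms are: [20, 3, -14, -31, -48]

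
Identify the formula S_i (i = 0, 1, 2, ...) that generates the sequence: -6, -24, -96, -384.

Check ratios: -24 / -6 = 4.0
Common ratio r = 4.
First term a = -6.
Formula: S_i = -6 * 4^i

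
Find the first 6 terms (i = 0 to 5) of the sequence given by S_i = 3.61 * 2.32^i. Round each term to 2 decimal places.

This is a geometric sequence.
i=0: S_0 = 3.61 * 2.32^0 = 3.61
i=1: S_1 = 3.61 * 2.32^1 ≈ 8.38
i=2: S_2 = 3.61 * 2.32^2 ≈ 19.43
i=3: S_3 = 3.61 * 2.32^3 ≈ 45.08
i=4: S_4 = 3.61 * 2.32^4 ≈ 104.58
i=5: S_5 = 3.61 * 2.32^5 ≈ 242.63
The first 6 terms are: [3.61, 8.38, 19.43, 45.08, 104.58, 242.63]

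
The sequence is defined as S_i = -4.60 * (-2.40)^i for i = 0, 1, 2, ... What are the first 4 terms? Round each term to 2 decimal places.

This is a geometric sequence.
i=0: S_0 = -4.6 * (-2.4)^0 = -4.6
i=1: S_1 = -4.6 * (-2.4)^1 = 11.04
i=2: S_2 = -4.6 * (-2.4)^2 ≈ -26.5
i=3: S_3 = -4.6 * (-2.4)^3 ≈ 63.59
The first 4 terms are: [-4.6, 11.04, -26.5, 63.59]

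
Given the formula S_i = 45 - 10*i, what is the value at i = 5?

S_5 = 45 + -10*5 = 45 + -50 = -5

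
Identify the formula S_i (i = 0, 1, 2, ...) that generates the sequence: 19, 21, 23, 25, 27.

Check differences: 21 - 19 = 2
23 - 21 = 2
Common difference d = 2.
First term a = 19.
Formula: S_i = 19 + 2*i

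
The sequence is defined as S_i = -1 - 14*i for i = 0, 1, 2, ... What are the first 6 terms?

This is an arithmetic sequence.
i=0: S_0 = -1 + -14*0 = -1
i=1: S_1 = -1 + -14*1 = -15
i=2: S_2 = -1 + -14*2 = -29
i=3: S_3 = -1 + -14*3 = -43
i=4: S_4 = -1 + -14*4 = -57
i=5: S_5 = -1 + -14*5 = -71
The first 6 terms are: [-1, -15, -29, -43, -57, -71]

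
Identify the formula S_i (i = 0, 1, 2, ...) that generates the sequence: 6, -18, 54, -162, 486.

Check ratios: -18 / 6 = -3.0
Common ratio r = -3.
First term a = 6.
Formula: S_i = 6 * (-3)^i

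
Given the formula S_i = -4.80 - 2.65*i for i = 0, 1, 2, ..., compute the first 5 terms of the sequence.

This is an arithmetic sequence.
i=0: S_0 = -4.8 + -2.65*0 = -4.8
i=1: S_1 = -4.8 + -2.65*1 = -7.45
i=2: S_2 = -4.8 + -2.65*2 = -10.1
i=3: S_3 = -4.8 + -2.65*3 = -12.75
i=4: S_4 = -4.8 + -2.65*4 = -15.4
The first 5 terms are: [-4.8, -7.45, -10.1, -12.75, -15.4]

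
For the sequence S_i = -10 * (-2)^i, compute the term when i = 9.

S_9 = -10 * (-2)^9 = -10 * -512 = 5120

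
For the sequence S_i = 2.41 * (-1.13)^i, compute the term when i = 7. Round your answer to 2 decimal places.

S_7 = 2.41 * (-1.13)^7 ≈ 2.41 * -2.3526 ≈ -5.67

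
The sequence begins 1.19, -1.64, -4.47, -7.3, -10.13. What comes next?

Differences: -1.64 - 1.19 = -2.83
This is an arithmetic sequence with common difference d = -2.83.
Next term = -10.13 + -2.83 = -12.96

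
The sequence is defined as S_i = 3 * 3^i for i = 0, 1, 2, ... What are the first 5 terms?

This is a geometric sequence.
i=0: S_0 = 3 * 3^0 = 3
i=1: S_1 = 3 * 3^1 = 9
i=2: S_2 = 3 * 3^2 = 27
i=3: S_3 = 3 * 3^3 = 81
i=4: S_4 = 3 * 3^4 = 243
The first 5 terms are: [3, 9, 27, 81, 243]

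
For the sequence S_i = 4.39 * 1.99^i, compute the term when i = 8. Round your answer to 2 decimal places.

S_8 = 4.39 * 1.99^8 ≈ 4.39 * 245.9374 ≈ 1079.67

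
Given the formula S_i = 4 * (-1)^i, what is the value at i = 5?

S_5 = 4 * (-1)^5 = 4 * -1 = -4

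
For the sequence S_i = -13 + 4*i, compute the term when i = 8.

S_8 = -13 + 4*8 = -13 + 32 = 19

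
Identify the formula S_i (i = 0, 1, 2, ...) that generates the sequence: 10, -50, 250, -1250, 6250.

Check ratios: -50 / 10 = -5.0
Common ratio r = -5.
First term a = 10.
Formula: S_i = 10 * (-5)^i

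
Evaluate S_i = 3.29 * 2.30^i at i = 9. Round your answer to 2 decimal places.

S_9 = 3.29 * 2.3^9 ≈ 3.29 * 1801.1527 ≈ 5925.79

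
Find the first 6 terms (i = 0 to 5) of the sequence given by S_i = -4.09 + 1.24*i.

This is an arithmetic sequence.
i=0: S_0 = -4.09 + 1.24*0 = -4.09
i=1: S_1 = -4.09 + 1.24*1 = -2.85
i=2: S_2 = -4.09 + 1.24*2 = -1.61
i=3: S_3 = -4.09 + 1.24*3 = -0.37
i=4: S_4 = -4.09 + 1.24*4 = 0.87
i=5: S_5 = -4.09 + 1.24*5 = 2.11
The first 6 terms are: [-4.09, -2.85, -1.61, -0.37, 0.87, 2.11]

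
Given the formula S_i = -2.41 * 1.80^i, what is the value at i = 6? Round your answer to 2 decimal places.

S_6 = -2.41 * 1.8^6 ≈ -2.41 * 34.0122 ≈ -81.97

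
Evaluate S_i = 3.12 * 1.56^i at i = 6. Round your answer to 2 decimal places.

S_6 = 3.12 * 1.56^6 ≈ 3.12 * 14.4128 ≈ 44.97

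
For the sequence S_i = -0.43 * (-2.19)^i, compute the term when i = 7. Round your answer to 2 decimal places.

S_7 = -0.43 * (-2.19)^7 ≈ -0.43 * -241.6066 ≈ 103.89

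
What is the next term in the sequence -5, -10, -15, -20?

Differences: -10 - -5 = -5
This is an arithmetic sequence with common difference d = -5.
Next term = -20 + -5 = -25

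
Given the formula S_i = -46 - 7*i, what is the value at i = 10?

S_10 = -46 + -7*10 = -46 + -70 = -116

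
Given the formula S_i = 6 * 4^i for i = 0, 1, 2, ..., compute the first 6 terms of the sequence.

This is a geometric sequence.
i=0: S_0 = 6 * 4^0 = 6
i=1: S_1 = 6 * 4^1 = 24
i=2: S_2 = 6 * 4^2 = 96
i=3: S_3 = 6 * 4^3 = 384
i=4: S_4 = 6 * 4^4 = 1536
i=5: S_5 = 6 * 4^5 = 6144
The first 6 terms are: [6, 24, 96, 384, 1536, 6144]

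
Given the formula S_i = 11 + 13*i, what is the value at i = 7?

S_7 = 11 + 13*7 = 11 + 91 = 102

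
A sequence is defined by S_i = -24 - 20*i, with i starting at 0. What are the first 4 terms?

This is an arithmetic sequence.
i=0: S_0 = -24 + -20*0 = -24
i=1: S_1 = -24 + -20*1 = -44
i=2: S_2 = -24 + -20*2 = -64
i=3: S_3 = -24 + -20*3 = -84
The first 4 terms are: [-24, -44, -64, -84]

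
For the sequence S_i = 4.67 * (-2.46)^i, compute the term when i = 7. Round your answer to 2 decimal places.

S_7 = 4.67 * (-2.46)^7 ≈ 4.67 * -545.1873 ≈ -2546.02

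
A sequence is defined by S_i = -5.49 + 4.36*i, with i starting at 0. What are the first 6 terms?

This is an arithmetic sequence.
i=0: S_0 = -5.49 + 4.36*0 = -5.49
i=1: S_1 = -5.49 + 4.36*1 = -1.13
i=2: S_2 = -5.49 + 4.36*2 = 3.23
i=3: S_3 = -5.49 + 4.36*3 = 7.59
i=4: S_4 = -5.49 + 4.36*4 = 11.95
i=5: S_5 = -5.49 + 4.36*5 = 16.31
The first 6 terms are: [-5.49, -1.13, 3.23, 7.59, 11.95, 16.31]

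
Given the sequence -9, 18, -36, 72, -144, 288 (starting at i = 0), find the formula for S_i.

Check ratios: 18 / -9 = -2.0
Common ratio r = -2.
First term a = -9.
Formula: S_i = -9 * (-2)^i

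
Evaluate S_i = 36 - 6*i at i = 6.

S_6 = 36 + -6*6 = 36 + -36 = 0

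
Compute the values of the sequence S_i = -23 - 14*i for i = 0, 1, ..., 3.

This is an arithmetic sequence.
i=0: S_0 = -23 + -14*0 = -23
i=1: S_1 = -23 + -14*1 = -37
i=2: S_2 = -23 + -14*2 = -51
i=3: S_3 = -23 + -14*3 = -65
The first 4 terms are: [-23, -37, -51, -65]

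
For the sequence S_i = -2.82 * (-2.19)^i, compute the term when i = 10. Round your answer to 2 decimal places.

S_10 = -2.82 * (-2.19)^10 ≈ -2.82 * 2537.7051 ≈ -7156.33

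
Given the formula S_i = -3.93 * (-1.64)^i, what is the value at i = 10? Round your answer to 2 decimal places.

S_10 = -3.93 * (-1.64)^10 ≈ -3.93 * 140.7468 ≈ -553.13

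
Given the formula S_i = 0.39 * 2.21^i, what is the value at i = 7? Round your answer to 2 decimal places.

S_7 = 0.39 * 2.21^7 ≈ 0.39 * 257.4814 ≈ 100.42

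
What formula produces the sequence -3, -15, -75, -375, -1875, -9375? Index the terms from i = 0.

Check ratios: -15 / -3 = 5.0
Common ratio r = 5.
First term a = -3.
Formula: S_i = -3 * 5^i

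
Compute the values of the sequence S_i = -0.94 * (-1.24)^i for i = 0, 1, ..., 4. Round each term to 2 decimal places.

This is a geometric sequence.
i=0: S_0 = -0.94 * (-1.24)^0 = -0.94
i=1: S_1 = -0.94 * (-1.24)^1 ≈ 1.17
i=2: S_2 = -0.94 * (-1.24)^2 ≈ -1.45
i=3: S_3 = -0.94 * (-1.24)^3 ≈ 1.79
i=4: S_4 = -0.94 * (-1.24)^4 ≈ -2.22
The first 5 terms are: [-0.94, 1.17, -1.45, 1.79, -2.22]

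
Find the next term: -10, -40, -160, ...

Ratios: -40 / -10 = 4.0
This is a geometric sequence with common ratio r = 4.
Next term = -160 * 4 = -640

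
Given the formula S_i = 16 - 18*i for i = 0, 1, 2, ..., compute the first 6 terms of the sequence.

This is an arithmetic sequence.
i=0: S_0 = 16 + -18*0 = 16
i=1: S_1 = 16 + -18*1 = -2
i=2: S_2 = 16 + -18*2 = -20
i=3: S_3 = 16 + -18*3 = -38
i=4: S_4 = 16 + -18*4 = -56
i=5: S_5 = 16 + -18*5 = -74
The first 6 terms are: [16, -2, -20, -38, -56, -74]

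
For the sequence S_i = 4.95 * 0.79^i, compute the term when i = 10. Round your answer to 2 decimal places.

S_10 = 4.95 * 0.79^10 ≈ 4.95 * 0.0947 ≈ 0.47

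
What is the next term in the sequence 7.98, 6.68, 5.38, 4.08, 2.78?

Differences: 6.68 - 7.98 = -1.3
This is an arithmetic sequence with common difference d = -1.3.
Next term = 2.78 + -1.3 = 1.48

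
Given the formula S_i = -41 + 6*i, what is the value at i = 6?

S_6 = -41 + 6*6 = -41 + 36 = -5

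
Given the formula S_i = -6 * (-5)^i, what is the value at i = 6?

S_6 = -6 * (-5)^6 = -6 * 15625 = -93750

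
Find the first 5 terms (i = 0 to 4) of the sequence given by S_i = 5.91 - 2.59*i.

This is an arithmetic sequence.
i=0: S_0 = 5.91 + -2.59*0 = 5.91
i=1: S_1 = 5.91 + -2.59*1 = 3.32
i=2: S_2 = 5.91 + -2.59*2 = 0.73
i=3: S_3 = 5.91 + -2.59*3 = -1.86
i=4: S_4 = 5.91 + -2.59*4 = -4.45
The first 5 terms are: [5.91, 3.32, 0.73, -1.86, -4.45]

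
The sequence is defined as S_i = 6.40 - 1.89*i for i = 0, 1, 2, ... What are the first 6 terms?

This is an arithmetic sequence.
i=0: S_0 = 6.4 + -1.89*0 = 6.4
i=1: S_1 = 6.4 + -1.89*1 = 4.51
i=2: S_2 = 6.4 + -1.89*2 = 2.62
i=3: S_3 = 6.4 + -1.89*3 = 0.73
i=4: S_4 = 6.4 + -1.89*4 = -1.16
i=5: S_5 = 6.4 + -1.89*5 = -3.05
The first 6 terms are: [6.4, 4.51, 2.62, 0.73, -1.16, -3.05]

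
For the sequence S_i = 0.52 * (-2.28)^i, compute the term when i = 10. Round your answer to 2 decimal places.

S_10 = 0.52 * (-2.28)^10 ≈ 0.52 * 3796.1946 ≈ 1974.02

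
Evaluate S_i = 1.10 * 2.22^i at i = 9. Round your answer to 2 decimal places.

S_9 = 1.1 * 2.22^9 ≈ 1.1 * 1309.7149 ≈ 1440.69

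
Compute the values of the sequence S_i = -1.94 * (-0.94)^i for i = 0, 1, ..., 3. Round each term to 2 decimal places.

This is a geometric sequence.
i=0: S_0 = -1.94 * (-0.94)^0 = -1.94
i=1: S_1 = -1.94 * (-0.94)^1 ≈ 1.82
i=2: S_2 = -1.94 * (-0.94)^2 ≈ -1.71
i=3: S_3 = -1.94 * (-0.94)^3 ≈ 1.61
The first 4 terms are: [-1.94, 1.82, -1.71, 1.61]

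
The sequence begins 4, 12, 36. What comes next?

Ratios: 12 / 4 = 3.0
This is a geometric sequence with common ratio r = 3.
Next term = 36 * 3 = 108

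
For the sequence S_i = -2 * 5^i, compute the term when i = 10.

S_10 = -2 * 5^10 = -2 * 9765625 = -19531250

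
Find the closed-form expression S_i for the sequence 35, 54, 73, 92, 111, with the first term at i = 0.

Check differences: 54 - 35 = 19
73 - 54 = 19
Common difference d = 19.
First term a = 35.
Formula: S_i = 35 + 19*i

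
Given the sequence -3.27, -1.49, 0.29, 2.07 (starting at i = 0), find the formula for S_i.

Check differences: -1.49 - -3.27 = 1.78
0.29 - -1.49 = 1.78
Common difference d = 1.78.
First term a = -3.27.
Formula: S_i = -3.27 + 1.78*i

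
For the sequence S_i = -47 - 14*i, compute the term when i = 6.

S_6 = -47 + -14*6 = -47 + -84 = -131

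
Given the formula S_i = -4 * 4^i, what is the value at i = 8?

S_8 = -4 * 4^8 = -4 * 65536 = -262144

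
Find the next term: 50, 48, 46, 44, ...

Differences: 48 - 50 = -2
This is an arithmetic sequence with common difference d = -2.
Next term = 44 + -2 = 42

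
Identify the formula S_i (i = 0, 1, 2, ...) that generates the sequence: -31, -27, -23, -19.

Check differences: -27 - -31 = 4
-23 - -27 = 4
Common difference d = 4.
First term a = -31.
Formula: S_i = -31 + 4*i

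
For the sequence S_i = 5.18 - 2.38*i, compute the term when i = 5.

S_5 = 5.18 + -2.38*5 = 5.18 + -11.9 = -6.72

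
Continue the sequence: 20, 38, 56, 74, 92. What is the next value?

Differences: 38 - 20 = 18
This is an arithmetic sequence with common difference d = 18.
Next term = 92 + 18 = 110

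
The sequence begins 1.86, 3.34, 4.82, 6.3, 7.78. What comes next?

Differences: 3.34 - 1.86 = 1.48
This is an arithmetic sequence with common difference d = 1.48.
Next term = 7.78 + 1.48 = 9.26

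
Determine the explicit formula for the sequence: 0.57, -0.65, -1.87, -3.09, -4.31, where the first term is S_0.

Check differences: -0.65 - 0.57 = -1.22
-1.87 - -0.65 = -1.22
Common difference d = -1.22.
First term a = 0.57.
Formula: S_i = 0.57 - 1.22*i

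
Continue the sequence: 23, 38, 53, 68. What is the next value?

Differences: 38 - 23 = 15
This is an arithmetic sequence with common difference d = 15.
Next term = 68 + 15 = 83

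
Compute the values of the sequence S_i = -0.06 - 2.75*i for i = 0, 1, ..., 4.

This is an arithmetic sequence.
i=0: S_0 = -0.06 + -2.75*0 = -0.06
i=1: S_1 = -0.06 + -2.75*1 = -2.81
i=2: S_2 = -0.06 + -2.75*2 = -5.56
i=3: S_3 = -0.06 + -2.75*3 = -8.31
i=4: S_4 = -0.06 + -2.75*4 = -11.06
The first 5 terms are: [-0.06, -2.81, -5.56, -8.31, -11.06]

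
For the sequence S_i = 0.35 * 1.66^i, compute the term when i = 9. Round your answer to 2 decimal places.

S_9 = 0.35 * 1.66^9 ≈ 0.35 * 95.7134 ≈ 33.5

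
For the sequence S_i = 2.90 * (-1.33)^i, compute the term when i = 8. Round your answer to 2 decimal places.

S_8 = 2.9 * (-1.33)^8 ≈ 2.9 * 9.7907 ≈ 28.39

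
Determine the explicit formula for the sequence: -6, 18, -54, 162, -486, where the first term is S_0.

Check ratios: 18 / -6 = -3.0
Common ratio r = -3.
First term a = -6.
Formula: S_i = -6 * (-3)^i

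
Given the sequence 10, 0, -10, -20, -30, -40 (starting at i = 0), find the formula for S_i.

Check differences: 0 - 10 = -10
-10 - 0 = -10
Common difference d = -10.
First term a = 10.
Formula: S_i = 10 - 10*i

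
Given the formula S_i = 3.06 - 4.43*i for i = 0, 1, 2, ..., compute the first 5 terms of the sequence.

This is an arithmetic sequence.
i=0: S_0 = 3.06 + -4.43*0 = 3.06
i=1: S_1 = 3.06 + -4.43*1 = -1.37
i=2: S_2 = 3.06 + -4.43*2 = -5.8
i=3: S_3 = 3.06 + -4.43*3 = -10.23
i=4: S_4 = 3.06 + -4.43*4 = -14.66
The first 5 terms are: [3.06, -1.37, -5.8, -10.23, -14.66]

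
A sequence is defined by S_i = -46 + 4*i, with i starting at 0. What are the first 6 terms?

This is an arithmetic sequence.
i=0: S_0 = -46 + 4*0 = -46
i=1: S_1 = -46 + 4*1 = -42
i=2: S_2 = -46 + 4*2 = -38
i=3: S_3 = -46 + 4*3 = -34
i=4: S_4 = -46 + 4*4 = -30
i=5: S_5 = -46 + 4*5 = -26
The first 6 terms are: [-46, -42, -38, -34, -30, -26]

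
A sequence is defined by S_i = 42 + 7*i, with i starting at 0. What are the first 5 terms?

This is an arithmetic sequence.
i=0: S_0 = 42 + 7*0 = 42
i=1: S_1 = 42 + 7*1 = 49
i=2: S_2 = 42 + 7*2 = 56
i=3: S_3 = 42 + 7*3 = 63
i=4: S_4 = 42 + 7*4 = 70
The first 5 terms are: [42, 49, 56, 63, 70]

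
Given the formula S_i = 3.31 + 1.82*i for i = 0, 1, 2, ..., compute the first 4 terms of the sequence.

This is an arithmetic sequence.
i=0: S_0 = 3.31 + 1.82*0 = 3.31
i=1: S_1 = 3.31 + 1.82*1 = 5.13
i=2: S_2 = 3.31 + 1.82*2 = 6.95
i=3: S_3 = 3.31 + 1.82*3 = 8.77
The first 4 terms are: [3.31, 5.13, 6.95, 8.77]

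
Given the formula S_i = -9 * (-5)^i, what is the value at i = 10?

S_10 = -9 * (-5)^10 = -9 * 9765625 = -87890625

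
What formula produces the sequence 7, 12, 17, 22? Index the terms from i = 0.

Check differences: 12 - 7 = 5
17 - 12 = 5
Common difference d = 5.
First term a = 7.
Formula: S_i = 7 + 5*i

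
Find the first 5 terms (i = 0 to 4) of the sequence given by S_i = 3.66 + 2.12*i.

This is an arithmetic sequence.
i=0: S_0 = 3.66 + 2.12*0 = 3.66
i=1: S_1 = 3.66 + 2.12*1 = 5.78
i=2: S_2 = 3.66 + 2.12*2 = 7.9
i=3: S_3 = 3.66 + 2.12*3 = 10.02
i=4: S_4 = 3.66 + 2.12*4 = 12.14
The first 5 terms are: [3.66, 5.78, 7.9, 10.02, 12.14]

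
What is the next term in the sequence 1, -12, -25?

Differences: -12 - 1 = -13
This is an arithmetic sequence with common difference d = -13.
Next term = -25 + -13 = -38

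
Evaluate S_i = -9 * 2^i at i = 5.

S_5 = -9 * 2^5 = -9 * 32 = -288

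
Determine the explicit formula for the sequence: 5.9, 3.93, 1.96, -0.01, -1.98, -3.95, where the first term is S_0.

Check differences: 3.93 - 5.9 = -1.97
1.96 - 3.93 = -1.97
Common difference d = -1.97.
First term a = 5.9.
Formula: S_i = 5.90 - 1.97*i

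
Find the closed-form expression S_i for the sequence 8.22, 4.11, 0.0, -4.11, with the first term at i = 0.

Check differences: 4.11 - 8.22 = -4.11
0.0 - 4.11 = -4.11
Common difference d = -4.11.
First term a = 8.22.
Formula: S_i = 8.22 - 4.11*i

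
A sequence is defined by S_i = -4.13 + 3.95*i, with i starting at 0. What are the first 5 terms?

This is an arithmetic sequence.
i=0: S_0 = -4.13 + 3.95*0 = -4.13
i=1: S_1 = -4.13 + 3.95*1 = -0.18
i=2: S_2 = -4.13 + 3.95*2 = 3.77
i=3: S_3 = -4.13 + 3.95*3 = 7.72
i=4: S_4 = -4.13 + 3.95*4 = 11.67
The first 5 terms are: [-4.13, -0.18, 3.77, 7.72, 11.67]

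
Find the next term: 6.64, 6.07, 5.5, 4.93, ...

Differences: 6.07 - 6.64 = -0.57
This is an arithmetic sequence with common difference d = -0.57.
Next term = 4.93 + -0.57 = 4.36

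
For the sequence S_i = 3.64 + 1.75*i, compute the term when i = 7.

S_7 = 3.64 + 1.75*7 = 3.64 + 12.25 = 15.89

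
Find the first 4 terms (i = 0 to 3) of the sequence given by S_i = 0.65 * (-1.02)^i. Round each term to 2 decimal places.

This is a geometric sequence.
i=0: S_0 = 0.65 * (-1.02)^0 = 0.65
i=1: S_1 = 0.65 * (-1.02)^1 ≈ -0.66
i=2: S_2 = 0.65 * (-1.02)^2 ≈ 0.68
i=3: S_3 = 0.65 * (-1.02)^3 ≈ -0.69
The first 4 terms are: [0.65, -0.66, 0.68, -0.69]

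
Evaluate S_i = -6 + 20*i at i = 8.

S_8 = -6 + 20*8 = -6 + 160 = 154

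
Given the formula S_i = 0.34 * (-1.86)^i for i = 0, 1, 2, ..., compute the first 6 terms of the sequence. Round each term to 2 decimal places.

This is a geometric sequence.
i=0: S_0 = 0.34 * (-1.86)^0 = 0.34
i=1: S_1 = 0.34 * (-1.86)^1 ≈ -0.63
i=2: S_2 = 0.34 * (-1.86)^2 ≈ 1.18
i=3: S_3 = 0.34 * (-1.86)^3 ≈ -2.19
i=4: S_4 = 0.34 * (-1.86)^4 ≈ 4.07
i=5: S_5 = 0.34 * (-1.86)^5 ≈ -7.57
The first 6 terms are: [0.34, -0.63, 1.18, -2.19, 4.07, -7.57]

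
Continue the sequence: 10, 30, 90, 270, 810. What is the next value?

Ratios: 30 / 10 = 3.0
This is a geometric sequence with common ratio r = 3.
Next term = 810 * 3 = 2430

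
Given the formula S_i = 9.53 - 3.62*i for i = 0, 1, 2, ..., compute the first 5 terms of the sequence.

This is an arithmetic sequence.
i=0: S_0 = 9.53 + -3.62*0 = 9.53
i=1: S_1 = 9.53 + -3.62*1 = 5.91
i=2: S_2 = 9.53 + -3.62*2 = 2.29
i=3: S_3 = 9.53 + -3.62*3 = -1.33
i=4: S_4 = 9.53 + -3.62*4 = -4.95
The first 5 terms are: [9.53, 5.91, 2.29, -1.33, -4.95]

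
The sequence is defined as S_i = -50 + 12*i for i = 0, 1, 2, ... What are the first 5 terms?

This is an arithmetic sequence.
i=0: S_0 = -50 + 12*0 = -50
i=1: S_1 = -50 + 12*1 = -38
i=2: S_2 = -50 + 12*2 = -26
i=3: S_3 = -50 + 12*3 = -14
i=4: S_4 = -50 + 12*4 = -2
The first 5 terms are: [-50, -38, -26, -14, -2]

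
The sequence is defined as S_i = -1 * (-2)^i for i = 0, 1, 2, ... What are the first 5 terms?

This is a geometric sequence.
i=0: S_0 = -1 * (-2)^0 = -1
i=1: S_1 = -1 * (-2)^1 = 2
i=2: S_2 = -1 * (-2)^2 = -4
i=3: S_3 = -1 * (-2)^3 = 8
i=4: S_4 = -1 * (-2)^4 = -16
The first 5 terms are: [-1, 2, -4, 8, -16]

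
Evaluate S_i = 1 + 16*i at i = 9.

S_9 = 1 + 16*9 = 1 + 144 = 145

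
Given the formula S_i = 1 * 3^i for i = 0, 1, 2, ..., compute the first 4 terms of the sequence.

This is a geometric sequence.
i=0: S_0 = 1 * 3^0 = 1
i=1: S_1 = 1 * 3^1 = 3
i=2: S_2 = 1 * 3^2 = 9
i=3: S_3 = 1 * 3^3 = 27
The first 4 terms are: [1, 3, 9, 27]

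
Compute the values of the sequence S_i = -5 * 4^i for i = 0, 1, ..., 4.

This is a geometric sequence.
i=0: S_0 = -5 * 4^0 = -5
i=1: S_1 = -5 * 4^1 = -20
i=2: S_2 = -5 * 4^2 = -80
i=3: S_3 = -5 * 4^3 = -320
i=4: S_4 = -5 * 4^4 = -1280
The first 5 terms are: [-5, -20, -80, -320, -1280]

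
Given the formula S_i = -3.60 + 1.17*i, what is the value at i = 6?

S_6 = -3.6 + 1.17*6 = -3.6 + 7.02 = 3.42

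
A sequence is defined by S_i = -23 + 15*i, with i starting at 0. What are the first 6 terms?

This is an arithmetic sequence.
i=0: S_0 = -23 + 15*0 = -23
i=1: S_1 = -23 + 15*1 = -8
i=2: S_2 = -23 + 15*2 = 7
i=3: S_3 = -23 + 15*3 = 22
i=4: S_4 = -23 + 15*4 = 37
i=5: S_5 = -23 + 15*5 = 52
The first 6 terms are: [-23, -8, 7, 22, 37, 52]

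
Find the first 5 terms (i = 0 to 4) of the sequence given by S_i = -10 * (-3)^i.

This is a geometric sequence.
i=0: S_0 = -10 * (-3)^0 = -10
i=1: S_1 = -10 * (-3)^1 = 30
i=2: S_2 = -10 * (-3)^2 = -90
i=3: S_3 = -10 * (-3)^3 = 270
i=4: S_4 = -10 * (-3)^4 = -810
The first 5 terms are: [-10, 30, -90, 270, -810]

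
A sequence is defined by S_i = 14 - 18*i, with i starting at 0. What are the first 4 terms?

This is an arithmetic sequence.
i=0: S_0 = 14 + -18*0 = 14
i=1: S_1 = 14 + -18*1 = -4
i=2: S_2 = 14 + -18*2 = -22
i=3: S_3 = 14 + -18*3 = -40
The first 4 terms are: [14, -4, -22, -40]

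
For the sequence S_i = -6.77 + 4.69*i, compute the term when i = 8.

S_8 = -6.77 + 4.69*8 = -6.77 + 37.52 = 30.75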